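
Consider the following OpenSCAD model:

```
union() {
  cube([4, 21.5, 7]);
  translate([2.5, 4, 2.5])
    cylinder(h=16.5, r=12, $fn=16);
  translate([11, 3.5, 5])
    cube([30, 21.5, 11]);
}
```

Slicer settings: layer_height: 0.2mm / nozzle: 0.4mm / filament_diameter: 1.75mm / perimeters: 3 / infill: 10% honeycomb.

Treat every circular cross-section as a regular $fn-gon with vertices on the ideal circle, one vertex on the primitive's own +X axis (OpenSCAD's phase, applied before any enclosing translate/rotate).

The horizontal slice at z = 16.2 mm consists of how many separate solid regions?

At z = 16.2 mm: the cube does not reach this height (z outside [0, 7]); the cylinder at (2.5, 4): section is a regular 16-gon, circumradius r=12; the cube at (11, 3.5) does not reach this height (z outside [5, 16]); Taking the union: only the r=12 cylinder at (2.5, 4) is present, so the union is just that shape — 1 connected region. The result has 1 disconnected region.

1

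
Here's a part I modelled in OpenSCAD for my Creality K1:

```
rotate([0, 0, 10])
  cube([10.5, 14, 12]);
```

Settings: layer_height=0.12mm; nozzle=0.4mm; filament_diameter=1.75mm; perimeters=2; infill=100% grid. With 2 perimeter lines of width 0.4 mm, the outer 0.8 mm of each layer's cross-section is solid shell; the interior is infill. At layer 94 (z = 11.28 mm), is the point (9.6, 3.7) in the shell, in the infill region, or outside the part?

shell

At z = 11.28 mm: the cube (footprint 10.5×14) is included at this height; (whole slice rotated 10° about Z — lengths, areas and connectivity unchanged). Overall, the cross-section is a single solid region. Undo the 10° rotation: the query point maps to (10.097, 1.977) in the un-rotated model frame. The nearest boundary edge runs (10.50, 0.00)→(10.50, 14.00); distance from the point to it = 0.40 mm. The point is inside the cross-section, 0.40 mm from the nearest boundary — within the 0.8 mm shell band (2 × 0.4).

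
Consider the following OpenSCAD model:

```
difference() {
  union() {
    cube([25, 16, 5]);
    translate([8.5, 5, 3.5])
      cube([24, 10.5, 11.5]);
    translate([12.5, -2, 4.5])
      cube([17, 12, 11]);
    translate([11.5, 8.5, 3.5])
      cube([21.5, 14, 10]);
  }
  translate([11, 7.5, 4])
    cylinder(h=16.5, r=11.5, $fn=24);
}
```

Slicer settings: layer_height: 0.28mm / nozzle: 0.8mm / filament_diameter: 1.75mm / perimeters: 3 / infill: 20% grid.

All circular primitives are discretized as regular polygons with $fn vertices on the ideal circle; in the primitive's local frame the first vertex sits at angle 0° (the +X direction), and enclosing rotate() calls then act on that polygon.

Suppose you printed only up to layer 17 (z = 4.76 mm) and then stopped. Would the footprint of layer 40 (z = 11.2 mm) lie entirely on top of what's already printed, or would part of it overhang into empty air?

Compare the two slices. At z = 4.76: the cube is present — its section is the full 25×16 rectangle (area 400.00 mm²); the cube at (8.5, 5) is present — its section is the full 24×10.5 rectangle (area 252.00 mm²); the 17×12 cube at (12.5, -2) contributes its full rectangle (area 204.00 mm²); the cube at (11.5, 8.5) (footprint 21.5×14) is included at this height (area 301.00 mm²); Taking the union: the regions partially overlap — summed areas 1157.00 mm² minus the doubly-counted overlap 474.50 mm² gives 682.50 mm² — area = 682.50 mm²; the r=11.5 cylinder at (11, 7.5) gives a regular 24-gon of circumradius 11.5 (constant along its height) (area = (24/2)·11.500²·sin(360°/24) = 410.75 mm²); After the difference (first − rest): starting from that combined region (682.50 mm²), the r=11.5 cylinder at (11, 7.5) partially overlaps it — only the 357.10 mm² overlap (of its 410.75 mm²) is removed, clipping the outline — area = 325.40 mm². At z = 11.2: the cube is not intersected at this z (z outside [0, 5]); the cube at (8.5, 5) (footprint 24×10.5) is included at this height (area 252.00 mm²); the 17×12 cube at (12.5, -2) contributes its full rectangle (area 204.00 mm²); the cube at (11.5, 8.5) (footprint 21.5×14) is included at this height (area 301.00 mm²); Merging all regions: the regions partially overlap — summed areas 757.00 mm² minus the doubly-counted overlap 232.00 mm² gives 525.00 mm² — area = 525.00 mm²; the cylinder at (11, 7.5): section is a regular 24-gon, circumradius r=11.5 (area = (24/2)·11.500²·sin(360°/24) = 410.75 mm²); Taking the first minus the rest: starting from that combined region (525.00 mm²), the r=11.5 cylinder at (11, 7.5) partially overlaps it — only the 211.02 mm² overlap (of its 410.75 mm²) is removed, clipping the outline — area = 313.98 mm². Checking containment: the cross-section at z = 11.2 is a subset of the cross-section at z = 4.76.

entirely on top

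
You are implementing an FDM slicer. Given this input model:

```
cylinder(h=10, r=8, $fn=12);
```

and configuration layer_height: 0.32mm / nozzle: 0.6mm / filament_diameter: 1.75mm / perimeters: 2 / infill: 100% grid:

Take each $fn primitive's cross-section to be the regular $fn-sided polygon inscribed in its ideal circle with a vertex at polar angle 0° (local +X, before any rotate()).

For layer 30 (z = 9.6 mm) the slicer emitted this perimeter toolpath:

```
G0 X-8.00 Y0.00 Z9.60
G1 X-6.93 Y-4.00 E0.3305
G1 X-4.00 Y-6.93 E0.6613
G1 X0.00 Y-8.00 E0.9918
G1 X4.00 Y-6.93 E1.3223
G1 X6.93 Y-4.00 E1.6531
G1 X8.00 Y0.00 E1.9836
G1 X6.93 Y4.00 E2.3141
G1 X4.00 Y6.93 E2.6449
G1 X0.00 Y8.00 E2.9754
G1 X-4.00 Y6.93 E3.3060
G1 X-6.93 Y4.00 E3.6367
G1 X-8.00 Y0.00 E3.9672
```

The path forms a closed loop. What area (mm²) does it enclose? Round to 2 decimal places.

Apply the shoelace formula to the sequence of (X, Y) vertices; enclosed area = 192.05 mm².

192.05 mm²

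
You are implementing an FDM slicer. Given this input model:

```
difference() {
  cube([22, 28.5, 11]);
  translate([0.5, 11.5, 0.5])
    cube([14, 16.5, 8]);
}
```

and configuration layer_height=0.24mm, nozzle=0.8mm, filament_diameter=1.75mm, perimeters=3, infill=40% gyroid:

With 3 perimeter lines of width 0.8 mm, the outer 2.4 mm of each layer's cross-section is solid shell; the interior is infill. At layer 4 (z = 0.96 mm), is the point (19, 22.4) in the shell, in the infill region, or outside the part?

infill

At z = 0.96 mm: the cube (footprint 22×28.5) is included at this height; the cube at (0.5, 11.5) is present — its section is the full 14×16.5 rectangle; After the difference (first − rest): starting from the 22×28.5 cube, the 14×16.5 cube at (0.5, 11.5) lies wholly inside it (removes its full 231.00 mm² and its 61.00 mm outline becomes a hole wall) — 1 connected region with 1 hole. Overall, the cross-section is one region with 1 hole. The nearest boundary edge runs (22.00, 28.50)→(22.00, 0.00); distance from the point to it = 3.00 mm. The point is inside the cross-section and 3.00 mm from the nearest boundary — more than the 2.4 mm shell width (3 × 0.8), so it's in the infill interior.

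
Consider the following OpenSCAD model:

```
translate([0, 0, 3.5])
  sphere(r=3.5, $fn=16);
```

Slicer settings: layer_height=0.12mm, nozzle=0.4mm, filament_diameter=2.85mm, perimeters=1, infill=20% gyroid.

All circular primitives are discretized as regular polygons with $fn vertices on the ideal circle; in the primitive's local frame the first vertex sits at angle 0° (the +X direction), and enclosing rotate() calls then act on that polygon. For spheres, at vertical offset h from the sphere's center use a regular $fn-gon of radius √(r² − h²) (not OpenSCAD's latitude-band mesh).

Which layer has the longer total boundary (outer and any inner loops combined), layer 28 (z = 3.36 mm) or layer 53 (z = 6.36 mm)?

layer 28 (z = 3.36 mm)

Layer 28 (z = 3.36): the sphere: section is a regular 16-gon, circumradius = √(r²−h²) = √(3.5²−0.14²) = 3.497 (perimeter = 2·16·3.497·sin(180°/16) = 21.83 mm). So its perimeter = 21.83 mm. Layer 53 (z = 6.36): the sphere: section is a regular 16-gon, circumradius = √(r²−h²) = √(3.5²−2.86²) = 2.018 (perimeter = 2·16·2.018·sin(180°/16) = 12.60 mm). So its perimeter = 12.60 mm. Layer 28 is larger (21.83 vs 12.60 mm).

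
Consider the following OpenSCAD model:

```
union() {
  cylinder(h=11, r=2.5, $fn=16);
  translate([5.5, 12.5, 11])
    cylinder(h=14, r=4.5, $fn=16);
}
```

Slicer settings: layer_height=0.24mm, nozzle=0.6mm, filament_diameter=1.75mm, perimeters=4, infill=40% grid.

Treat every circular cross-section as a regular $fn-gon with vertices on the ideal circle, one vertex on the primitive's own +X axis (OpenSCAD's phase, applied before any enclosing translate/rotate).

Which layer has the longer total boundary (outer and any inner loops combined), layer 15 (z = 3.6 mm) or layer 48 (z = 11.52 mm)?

layer 48 (z = 11.52 mm)

Layer 15 (z = 3.6): the r=2.5 cylinder contributes a regular 16-gon of circumradius 2.5 (perimeter = 2·16·2.500·sin(180°/16) = 15.61 mm); the cylinder at (5.5, 12.5) is not intersected at this z (z outside [11, 25]); Merging all regions: only the r=2.5 cylinder is present, so the union is just that shape — boundary = 15.61 mm. So its perimeter = 15.61 mm. Layer 48 (z = 11.52): the cylinder is absent (z outside [0, 11]); the r=4.5 cylinder at (5.5, 12.5) gives a regular 16-gon of circumradius 4.5 (constant along its height) (perimeter = 2·16·4.500·sin(180°/16) = 28.09 mm); Combining (union): only the r=4.5 cylinder at (5.5, 12.5) is present, so the union is just that shape — boundary = 28.09 mm. So its perimeter = 28.09 mm. Layer 48 is larger (28.09 vs 15.61 mm).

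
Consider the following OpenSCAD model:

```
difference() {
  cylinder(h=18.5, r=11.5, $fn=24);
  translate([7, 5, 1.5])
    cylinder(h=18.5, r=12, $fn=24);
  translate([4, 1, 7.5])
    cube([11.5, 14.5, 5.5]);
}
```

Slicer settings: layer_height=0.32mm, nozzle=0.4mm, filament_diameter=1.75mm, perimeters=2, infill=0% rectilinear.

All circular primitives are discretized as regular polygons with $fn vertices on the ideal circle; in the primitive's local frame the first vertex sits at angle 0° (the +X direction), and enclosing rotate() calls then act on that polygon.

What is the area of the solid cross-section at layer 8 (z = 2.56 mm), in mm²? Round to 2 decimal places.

178.47 mm²

At z = 2.56 mm: the r=11.5 cylinder gives a regular 24-gon of circumradius 11.5 (constant along its height) (area = (24/2)·11.500²·sin(360°/24) = 410.75 mm²); the r=12 cylinder at (7, 5) contributes a regular 24-gon of circumradius 12 (area = (24/2)·12.000²·sin(360°/24) = 447.24 mm²); the cube at (4, 1) does not reach this height (z outside [7.5, 13]); Subtracting the remaining from the first: starting from the r=11.5 cylinder (410.75 mm²), the r=12 cylinder at (7, 5) partially overlaps it — only the 232.27 mm² overlap (of its 447.24 mm²) is removed, clipping the outline — area = 178.47 mm². Overall, the cross-section is a single solid region. Net area = 178.47 mm².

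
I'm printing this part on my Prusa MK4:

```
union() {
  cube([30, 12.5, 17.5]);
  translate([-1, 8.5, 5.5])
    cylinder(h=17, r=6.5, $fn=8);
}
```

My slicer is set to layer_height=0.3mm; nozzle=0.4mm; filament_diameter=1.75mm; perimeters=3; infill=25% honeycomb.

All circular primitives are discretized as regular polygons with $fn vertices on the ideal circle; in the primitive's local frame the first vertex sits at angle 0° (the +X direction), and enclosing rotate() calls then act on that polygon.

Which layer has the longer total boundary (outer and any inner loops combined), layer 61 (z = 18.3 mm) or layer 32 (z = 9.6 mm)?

Layer 61 (z = 18.3): the cube is not intersected at this z (z outside [0, 17.5]); the r=6.5 cylinder at (-1, 8.5) gives a regular 8-gon of circumradius 6.5 (constant along its height) (perimeter = 2·8·6.500·sin(180°/8) = 39.80 mm); Combining (union): only the r=6.5 cylinder at (-1, 8.5) is present, so the union is just that shape — boundary = 39.80 mm. So its perimeter = 39.80 mm. Layer 32 (z = 9.6): the cube (footprint 30×12.5) is included at this height (perimeter 85.00 mm); the cylinder at (-1, 8.5): section is a regular 8-gon, circumradius r=6.5 (perimeter = 2·8·6.500·sin(180°/8) = 39.80 mm); Merging all regions: the regions partially overlap (shared area 42.27 mm²), so the edge portions inside another operand are dropped and the merged outline is re-measured after clipping — boundary = 97.67 mm. So its perimeter = 97.67 mm. Layer 32 is larger (97.67 vs 39.80 mm).

layer 32 (z = 9.6 mm)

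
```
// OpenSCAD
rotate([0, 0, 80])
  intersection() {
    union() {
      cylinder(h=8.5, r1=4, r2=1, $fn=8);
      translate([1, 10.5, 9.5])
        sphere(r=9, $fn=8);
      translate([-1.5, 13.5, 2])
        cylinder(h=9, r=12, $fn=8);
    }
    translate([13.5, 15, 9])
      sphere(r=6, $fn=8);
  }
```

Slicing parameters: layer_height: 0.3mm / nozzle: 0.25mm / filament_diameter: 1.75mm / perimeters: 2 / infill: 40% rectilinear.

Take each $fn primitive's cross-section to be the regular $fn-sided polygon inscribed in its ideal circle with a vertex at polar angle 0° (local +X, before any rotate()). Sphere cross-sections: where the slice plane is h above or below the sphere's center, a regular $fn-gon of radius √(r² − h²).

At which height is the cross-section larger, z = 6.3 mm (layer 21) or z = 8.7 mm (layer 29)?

layer 29 (z = 8.7 mm)

Layer 21 (z = 6.3): the cone (r1=4→r2=1) has section circumradius 1.776 here — a regular 8-gon (area = (8/2)·1.776²·sin(360°/8) = 8.93 mm²); the sphere at (1, 10.5): section is a regular 8-gon, circumradius = √(r²−h²) = √(9²−3.2²) = 8.412 (area = (8/2)·8.412²·sin(360°/8) = 200.14 mm²); the cylinder at (-1.5, 13.5): section is a regular 8-gon, circumradius r=12 (area = (8/2)·12.000²·sin(360°/8) = 407.29 mm²); Taking the union: the regions partially overlap — summed areas 616.36 mm² minus the doubly-counted overlap 196.45 mm² gives 419.91 mm² — area = 419.91 mm²; the r=6 sphere at (13.5, 15) contributes a regular 8-gon of circumradius √(6²−2.7²) = 5.358 (area = (8/2)·5.358²·sin(360°/8) = 81.20 mm²); Keeping only the common overlap: the r=6 sphere at (13.5, 15) partially overlaps the result so far; clipping to the common part keeps 6.25 mm² — area = 6.25 mm²; (rotated 80° about Z; rotation is an isometry so areas/perimeters/island counts are preserved). So its area = 6.25 mm². Layer 29 (z = 8.7): the cone does not reach this height (z outside [0, 8.5]); the r=9 sphere at (1, 10.5) slices to a regular 8-gon of circumradius 8.964 (√(r²−h²) with h=0.8 from center) (area = (8/2)·8.964²·sin(360°/8) = 227.29 mm²); the cylinder at (-1.5, 13.5): section is a regular 8-gon, circumradius r=12 (area = (8/2)·12.000²·sin(360°/8) = 407.29 mm²); Merging all regions: the regions partially overlap — summed areas 634.59 mm² minus the doubly-counted overlap 216.05 mm² gives 418.54 mm² — area = 418.54 mm²; the r=6 sphere at (13.5, 15) contributes a regular 8-gon of circumradius √(6²−0.3²) = 5.992 (area = (8/2)·5.992²·sin(360°/8) = 101.57 mm²); After intersecting: the r=6 sphere at (13.5, 15) partially overlaps the result so far; clipping to the common part keeps 10.57 mm² — area = 10.57 mm²; (whole slice rotated 80° about Z — lengths, areas and connectivity unchanged). So its area = 10.57 mm². Layer 29 is larger (10.57 vs 6.25 mm²).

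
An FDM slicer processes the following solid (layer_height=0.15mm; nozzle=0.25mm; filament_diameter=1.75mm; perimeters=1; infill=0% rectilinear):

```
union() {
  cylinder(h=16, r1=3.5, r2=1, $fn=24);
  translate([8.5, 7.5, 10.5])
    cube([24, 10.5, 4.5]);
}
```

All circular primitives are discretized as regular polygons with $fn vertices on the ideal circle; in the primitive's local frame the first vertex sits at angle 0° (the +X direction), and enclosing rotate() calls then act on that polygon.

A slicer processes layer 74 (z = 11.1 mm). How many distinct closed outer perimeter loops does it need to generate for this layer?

At z = 11.1 mm: the cone: at t=0.694 of its height the radius interpolates to r₁+(r₂−r₁)t = 1.766, giving a regular 24-gon of that circumradius; the cube at (8.5, 7.5) is present — its section is the full 24×10.5 rectangle; Taking the union: the 2 present regions are separate (no shared area or edge), so areas and boundary lengths simply add and each stays a separate island — 2 connected regions. The result has 2 disconnected regions.

2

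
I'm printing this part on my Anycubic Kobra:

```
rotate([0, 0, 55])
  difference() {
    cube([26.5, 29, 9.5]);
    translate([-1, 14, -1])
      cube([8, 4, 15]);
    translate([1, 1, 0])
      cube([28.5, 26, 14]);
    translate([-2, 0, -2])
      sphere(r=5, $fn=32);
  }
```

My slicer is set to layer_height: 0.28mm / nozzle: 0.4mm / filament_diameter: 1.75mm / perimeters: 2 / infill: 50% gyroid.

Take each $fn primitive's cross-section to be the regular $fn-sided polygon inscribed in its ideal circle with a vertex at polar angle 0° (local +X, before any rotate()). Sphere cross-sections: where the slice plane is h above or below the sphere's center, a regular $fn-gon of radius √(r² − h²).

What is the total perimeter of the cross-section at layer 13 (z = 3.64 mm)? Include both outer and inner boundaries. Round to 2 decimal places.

156.00 mm

At z = 3.64 mm: the cube is present — its section is the full 26.5×29 rectangle (perimeter 111.00 mm); the cube at (-1, 14) (footprint 8×4) is included at this height (perimeter 24.00 mm); the cube at (1, 1) is present — its section is the full 28.5×26 rectangle (perimeter 109.00 mm); the sphere at (-2, 0) does not reach this height (|z−center|=5.640 > r=5); Subtracting the remaining from the first: starting from the 26.5×29 cube, the 8×4 cube at (-1, 14) partially overlaps it — only the 28.00 mm² overlap (of its 32.00 mm²) is removed, clipping the outline; the 28.5×26 cube at (1, 1) partially overlaps it — only the 639.00 mm² overlap (of its 741.00 mm²) is removed, clipping the outline — boundary = 156.00 mm; (whole slice rotated 55° about Z — lengths, areas and connectivity unchanged). Overall, the cross-section has 2 separate islands. Total boundary length (outer) = 156.00 mm.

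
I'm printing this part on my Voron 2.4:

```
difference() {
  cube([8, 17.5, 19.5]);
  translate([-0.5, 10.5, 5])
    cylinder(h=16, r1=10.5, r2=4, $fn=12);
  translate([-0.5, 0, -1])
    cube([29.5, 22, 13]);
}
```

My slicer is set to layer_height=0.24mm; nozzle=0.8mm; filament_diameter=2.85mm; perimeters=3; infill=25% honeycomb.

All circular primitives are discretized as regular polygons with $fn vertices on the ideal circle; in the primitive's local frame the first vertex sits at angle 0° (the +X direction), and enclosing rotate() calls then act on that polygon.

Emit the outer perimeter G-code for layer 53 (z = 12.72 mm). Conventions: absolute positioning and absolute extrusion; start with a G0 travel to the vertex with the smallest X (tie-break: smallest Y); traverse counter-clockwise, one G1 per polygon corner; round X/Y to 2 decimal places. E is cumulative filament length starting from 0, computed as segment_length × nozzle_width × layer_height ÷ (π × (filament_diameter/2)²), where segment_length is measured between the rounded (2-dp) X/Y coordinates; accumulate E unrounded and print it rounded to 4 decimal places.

At z = 12.72 mm: the cube (footprint 8×17.5) is included at this height; the cone at (-0.5, 10.5) (r1=10.5→r2=4) has section circumradius 7.364 here — a regular 12-gon; the cube at (-0.5, 0) does not reach this height (z outside [-1, 12]); Subtracting the remaining from the first: starting from the 8×17.5 cube, the cone at (-0.5, 10.5) partially overlaps it — only the 73.94 mm² overlap (of its 162.67 mm²) is removed, clipping the outline — 1 connected region. The outline is a single polygon with 10 vertices. Extrusion per mm of travel: 0.8 × 0.24 / (π × 1.425²) = 0.030097. Accumulating E over each segment gives final E = 1.7112.

G0 X0.00 Y0.00 Z12.72
G1 X8.00 Y0.00 E0.2408
G1 X8.00 Y17.50 E0.7675
G1 X0.86 Y17.50 E0.9824
G1 X3.18 Y16.88 E1.0546
G1 X5.88 Y14.18 E1.1696
G1 X6.86 Y10.50 E1.2842
G1 X5.88 Y6.82 E1.3988
G1 X3.18 Y4.12 E1.5137
G1 X0.00 Y3.27 E1.6128
G1 X0.00 Y0.00 E1.7112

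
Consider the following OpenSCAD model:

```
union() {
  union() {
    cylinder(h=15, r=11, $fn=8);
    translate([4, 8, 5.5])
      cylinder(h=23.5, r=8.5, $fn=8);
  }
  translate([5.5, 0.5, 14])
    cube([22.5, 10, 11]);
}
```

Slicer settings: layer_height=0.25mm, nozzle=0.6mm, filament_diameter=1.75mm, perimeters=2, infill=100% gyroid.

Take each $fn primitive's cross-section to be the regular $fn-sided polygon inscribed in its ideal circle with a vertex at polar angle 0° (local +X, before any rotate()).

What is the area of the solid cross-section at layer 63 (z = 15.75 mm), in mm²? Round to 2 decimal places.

At z = 15.75 mm: the cylinder is absent (z outside [0, 15]); the r=8.5 cylinder at (4, 8) gives a regular 8-gon of circumradius 8.5 (constant along its height) (area = (8/2)·8.500²·sin(360°/8) = 204.35 mm²); Taking the union: only the r=8.5 cylinder at (4, 8) is present, so the union is just that shape — area = 204.35 mm²; the 22.5×10 cube at (5.5, 0.5) contributes its full rectangle (area 225.00 mm²); Combining (union): the regions partially overlap — summed areas 429.35 mm² minus the doubly-counted overlap 54.84 mm² gives 374.52 mm² — area = 374.52 mm². Overall, the cross-section is a single solid region. Net area = 374.52 mm².

374.52 mm²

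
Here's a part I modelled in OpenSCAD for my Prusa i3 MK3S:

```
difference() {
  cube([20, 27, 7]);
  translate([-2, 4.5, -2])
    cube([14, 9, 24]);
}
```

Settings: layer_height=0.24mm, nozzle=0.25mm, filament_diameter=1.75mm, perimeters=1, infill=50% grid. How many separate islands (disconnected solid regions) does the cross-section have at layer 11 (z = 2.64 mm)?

1

At z = 2.64 mm: the 20×27 cube contributes its full rectangle; the 14×9 cube at (-2, 4.5) contributes its full rectangle; Taking the first minus the rest: starting from the 20×27 cube, the 14×9 cube at (-2, 4.5) partially overlaps it — only the 108.00 mm² overlap (of its 126.00 mm²) is removed, clipping the outline — 1 connected region. Overall, the cross-section is a single solid region. Island count = 1.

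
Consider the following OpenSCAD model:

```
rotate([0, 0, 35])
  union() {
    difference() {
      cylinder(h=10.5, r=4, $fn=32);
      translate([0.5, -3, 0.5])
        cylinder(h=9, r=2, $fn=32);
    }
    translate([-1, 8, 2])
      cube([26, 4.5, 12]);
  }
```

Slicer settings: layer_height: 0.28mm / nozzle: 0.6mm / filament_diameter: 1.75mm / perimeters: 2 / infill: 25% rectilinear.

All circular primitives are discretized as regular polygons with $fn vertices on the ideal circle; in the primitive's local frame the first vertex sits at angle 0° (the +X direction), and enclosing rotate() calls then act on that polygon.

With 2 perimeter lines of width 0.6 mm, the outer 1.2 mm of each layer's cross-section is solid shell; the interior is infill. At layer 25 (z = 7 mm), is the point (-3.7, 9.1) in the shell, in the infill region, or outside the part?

infill

At z = 7 mm: the cylinder: section is a regular 32-gon, circumradius r=4; the cylinder at (0.5, -3): section is a regular 32-gon, circumradius r=2; After the difference (first − rest): starting from the r=4 cylinder, the r=2 cylinder at (0.5, -3) partially overlaps it — only the 9.31 mm² overlap (of its 12.49 mm²) is removed, clipping the outline — 1 connected region; the cube at (-1, 8) (footprint 26×4.5) is included at this height; Merging all regions: the 2 present regions are separate (no shared area or edge), so areas and boundary lengths simply add and each stays a separate island — 2 connected regions; (whole slice rotated 35° about Z — lengths, areas and connectivity unchanged). Overall, the cross-section has 2 separate islands. Undo the 35° rotation: the query point maps to (2.189, 9.577) in the un-rotated model frame. The nearest boundary edge runs (25.00, 8.00)→(-1.00, 8.00); distance from the point to it = 1.58 mm. (Shell/infill is judged within the island containing the point — the largest one.) The point is inside the cross-section and 1.58 mm from the nearest boundary — more than the 1.2 mm shell width (2 × 0.6), so it's in the infill interior.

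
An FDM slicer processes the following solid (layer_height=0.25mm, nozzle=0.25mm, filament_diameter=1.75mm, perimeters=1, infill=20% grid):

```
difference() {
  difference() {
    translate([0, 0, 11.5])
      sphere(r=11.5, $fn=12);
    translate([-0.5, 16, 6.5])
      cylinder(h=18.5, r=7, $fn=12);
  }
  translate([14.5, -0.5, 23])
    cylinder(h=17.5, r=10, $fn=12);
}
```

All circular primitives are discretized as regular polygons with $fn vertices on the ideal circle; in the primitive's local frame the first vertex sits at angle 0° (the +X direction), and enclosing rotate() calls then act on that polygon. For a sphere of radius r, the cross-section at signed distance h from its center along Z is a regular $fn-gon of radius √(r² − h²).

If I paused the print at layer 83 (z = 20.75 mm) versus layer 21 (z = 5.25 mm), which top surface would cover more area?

Layer 83 (z = 20.75): the sphere: section is a regular 12-gon, circumradius = √(r²−h²) = √(11.5²−9.25²) = 6.833 (area = (12/2)·6.833²·sin(360°/12) = 140.06 mm²); the r=7 cylinder at (-0.5, 16) gives a regular 12-gon of circumradius 7 (constant along its height) (area = (12/2)·7.000²·sin(360°/12) = 147.00 mm²); Taking the first minus the rest: starting from the r=11.5 sphere (140.06 mm²), the r=7 cylinder at (-0.5, 16) misses the remaining region (no effect) — area = 140.06 mm²; the cylinder at (14.5, -0.5) is absent (z outside [23, 40.5]); Taking the first minus the rest: none of the subtracted shapes is present at this height, so that combined region is unchanged — area = 140.06 mm². So its area = 140.06 mm². Layer 21 (z = 5.25): the sphere: section is a regular 12-gon, circumradius = √(r²−h²) = √(11.5²−6.25²) = 9.653 (area = (12/2)·9.653²·sin(360°/12) = 279.56 mm²); the cylinder at (-0.5, 16) is not intersected at this z (z outside [6.5, 25]); Taking the first minus the rest: none of the subtracted shapes is present at this height, so the r=11.5 sphere is unchanged — area = 279.56 mm²; the cylinder at (14.5, -0.5) does not reach this height (z outside [23, 40.5]); Subtracting the remaining from the first: none of the subtracted shapes is present at this height, so that combined region is unchanged — area = 279.56 mm². So its area = 279.56 mm². Layer 21 is larger (279.56 vs 140.06 mm²).

layer 21 (z = 5.25 mm)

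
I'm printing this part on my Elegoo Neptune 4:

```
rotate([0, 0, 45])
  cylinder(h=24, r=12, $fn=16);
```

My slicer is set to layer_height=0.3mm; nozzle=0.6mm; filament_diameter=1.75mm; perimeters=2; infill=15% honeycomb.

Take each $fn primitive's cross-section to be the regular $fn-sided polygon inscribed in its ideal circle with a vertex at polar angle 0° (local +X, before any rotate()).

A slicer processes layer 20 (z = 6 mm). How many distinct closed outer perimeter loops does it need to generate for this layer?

At z = 6 mm: the cylinder: section is a regular 16-gon, circumradius r=12; (whole slice rotated 45° about Z — lengths, areas and connectivity unchanged). The result has 1 disconnected region.

1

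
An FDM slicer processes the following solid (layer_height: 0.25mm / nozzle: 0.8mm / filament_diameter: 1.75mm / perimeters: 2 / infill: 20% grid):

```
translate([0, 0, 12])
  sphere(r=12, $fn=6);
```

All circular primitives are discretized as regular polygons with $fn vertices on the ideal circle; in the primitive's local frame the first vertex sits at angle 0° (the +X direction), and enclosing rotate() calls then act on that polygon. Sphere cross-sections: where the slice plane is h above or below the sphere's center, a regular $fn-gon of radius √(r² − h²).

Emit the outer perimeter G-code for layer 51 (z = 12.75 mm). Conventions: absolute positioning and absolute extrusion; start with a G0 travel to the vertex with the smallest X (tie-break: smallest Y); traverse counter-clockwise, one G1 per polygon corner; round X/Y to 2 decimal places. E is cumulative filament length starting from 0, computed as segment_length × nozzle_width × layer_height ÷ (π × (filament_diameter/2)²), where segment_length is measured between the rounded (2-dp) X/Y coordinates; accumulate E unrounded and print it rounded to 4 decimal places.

At z = 12.75 mm: the sphere: section is a regular 6-gon, circumradius = √(r²−h²) = √(12²−0.75²) = 11.977. The outline is a single polygon with 6 vertices. Extrusion per mm of travel: 0.8 × 0.25 / (π × 0.875²) = 0.083150. Accumulating E over each segment gives final E = 5.9754.

G0 X-11.98 Y0.00 Z12.75
G1 X-5.99 Y-10.37 E0.9958
G1 X5.99 Y-10.37 E1.9919
G1 X11.98 Y0.00 E2.9877
G1 X5.99 Y10.37 E3.9835
G1 X-5.99 Y10.37 E4.9796
G1 X-11.98 Y0.00 E5.9754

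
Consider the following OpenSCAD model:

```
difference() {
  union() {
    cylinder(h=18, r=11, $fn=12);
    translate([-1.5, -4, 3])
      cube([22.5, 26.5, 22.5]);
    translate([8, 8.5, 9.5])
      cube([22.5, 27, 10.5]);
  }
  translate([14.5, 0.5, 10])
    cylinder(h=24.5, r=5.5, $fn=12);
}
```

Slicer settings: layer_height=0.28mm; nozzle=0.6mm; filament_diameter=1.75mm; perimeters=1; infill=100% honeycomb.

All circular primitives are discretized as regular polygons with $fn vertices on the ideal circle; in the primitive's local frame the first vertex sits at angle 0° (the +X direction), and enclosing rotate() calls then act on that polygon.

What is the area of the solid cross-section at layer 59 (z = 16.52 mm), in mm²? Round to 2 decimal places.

At z = 16.52 mm: the r=11 cylinder contributes a regular 12-gon of circumradius 11 (area = (12/2)·11.000²·sin(360°/12) = 363.00 mm²); the 22.5×26.5 cube at (-1.5, -4) contributes its full rectangle (area 596.25 mm²); the 22.5×27 cube at (8, 8.5) contributes its full rectangle (area 607.50 mm²); Taking the union: the regions partially overlap — summed areas 1566.75 mm² minus the doubly-counted overlap 336.80 mm² gives 1229.95 mm² — area = 1229.95 mm²; the cylinder at (14.5, 0.5): section is a regular 12-gon, circumradius r=5.5 (area = (12/2)·5.500²·sin(360°/12) = 90.75 mm²); Taking the first minus the rest: starting from that combined region (1229.95 mm²), the r=5.5 cylinder at (14.5, 0.5) partially overlaps it — only the 87.21 mm² overlap (of its 90.75 mm²) is removed, clipping the outline — area = 1142.74 mm². Overall, the cross-section is a single solid region. Net area = 1142.74 mm².

1142.74 mm²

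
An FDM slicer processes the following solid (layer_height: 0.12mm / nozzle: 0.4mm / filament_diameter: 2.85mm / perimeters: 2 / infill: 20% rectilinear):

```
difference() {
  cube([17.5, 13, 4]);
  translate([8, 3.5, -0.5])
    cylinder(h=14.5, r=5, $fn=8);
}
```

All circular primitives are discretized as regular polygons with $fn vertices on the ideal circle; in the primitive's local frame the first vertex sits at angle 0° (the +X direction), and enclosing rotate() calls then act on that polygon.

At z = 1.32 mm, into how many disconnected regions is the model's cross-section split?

At z = 1.32 mm: the cube is present — its section is the full 17.5×13 rectangle; the r=5 cylinder at (8, 3.5) gives a regular 8-gon of circumradius 5 (constant along its height); Taking the first minus the rest: starting from the 17.5×13 cube, the r=5 cylinder at (8, 3.5) partially overlaps it — only the 65.28 mm² overlap (of its 70.71 mm²) is removed, clipping the outline — 1 connected region. The result has 1 disconnected region.

1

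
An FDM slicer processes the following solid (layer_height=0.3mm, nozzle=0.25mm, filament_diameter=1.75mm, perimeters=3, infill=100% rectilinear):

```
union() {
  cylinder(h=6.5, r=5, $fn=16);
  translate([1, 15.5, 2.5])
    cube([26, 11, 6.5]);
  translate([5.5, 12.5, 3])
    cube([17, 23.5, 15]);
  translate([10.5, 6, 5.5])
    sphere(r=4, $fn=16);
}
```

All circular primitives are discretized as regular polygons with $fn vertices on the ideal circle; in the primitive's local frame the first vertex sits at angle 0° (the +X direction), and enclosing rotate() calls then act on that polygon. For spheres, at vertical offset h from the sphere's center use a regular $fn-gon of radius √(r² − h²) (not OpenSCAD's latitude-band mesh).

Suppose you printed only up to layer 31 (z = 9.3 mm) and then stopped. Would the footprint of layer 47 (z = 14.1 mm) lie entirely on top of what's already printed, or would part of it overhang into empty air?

entirely on top

Compare the two slices. At z = 9.3: the cylinder is absent (z outside [0, 6.5]); the cube at (1, 15.5) does not reach this height (z outside [2.5, 9]); the cube at (5.5, 12.5) is present — its section is the full 17×23.5 rectangle (area 399.50 mm²); the sphere at (10.5, 6): section is a regular 16-gon, circumradius = √(r²−h²) = √(4²−3.8²) = 1.249 (area = (16/2)·1.249²·sin(360°/16) = 4.78 mm²); Merging all regions: the 2 present regions are separate (no shared area or edge), so areas and boundary lengths simply add and each stays a separate island — area = 404.28 mm². At z = 14.1: the cylinder does not reach this height (z outside [0, 6.5]); the cube at (1, 15.5) is absent (z outside [2.5, 9]); the cube at (5.5, 12.5) (footprint 17×23.5) is included at this height (area 399.50 mm²); the sphere at (10.5, 6) does not reach this height (|z−center|=8.600 > r=4); Combining (union): only the 17×23.5 cube at (5.5, 12.5) is present, so the union is just that shape — area = 399.50 mm². Checking containment: the cross-section at z = 14.1 is a subset of the cross-section at z = 9.3.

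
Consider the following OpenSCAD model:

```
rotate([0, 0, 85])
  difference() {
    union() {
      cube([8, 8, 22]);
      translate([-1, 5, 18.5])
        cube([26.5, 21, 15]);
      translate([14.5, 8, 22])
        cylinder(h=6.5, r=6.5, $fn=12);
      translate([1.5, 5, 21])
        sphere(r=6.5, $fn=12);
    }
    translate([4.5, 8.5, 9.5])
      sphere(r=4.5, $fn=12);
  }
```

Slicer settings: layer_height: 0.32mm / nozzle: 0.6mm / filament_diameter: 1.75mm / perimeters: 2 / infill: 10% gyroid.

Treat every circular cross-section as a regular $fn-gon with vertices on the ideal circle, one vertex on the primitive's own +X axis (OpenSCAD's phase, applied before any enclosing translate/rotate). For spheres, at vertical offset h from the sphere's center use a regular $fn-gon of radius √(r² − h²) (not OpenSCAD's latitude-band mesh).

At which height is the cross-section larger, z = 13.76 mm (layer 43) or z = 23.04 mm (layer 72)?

layer 72 (z = 23.04 mm)

Layer 43 (z = 13.76): the 8×8 cube contributes its full rectangle (area 64.00 mm²); the cube at (-1, 5) is absent (z outside [18.5, 33.5]); the cylinder at (14.5, 8) is absent (z outside [22, 28.5]); the sphere at (1.5, 5) does not reach this height (|z−center|=7.240 > r=6.5); Taking the union: only the 8×8 cube is present, so the union is just that shape — area = 64.00 mm²; the r=4.5 sphere at (4.5, 8.5) slices to a regular 12-gon of circumradius 1.450 (√(r²−h²) with h=4.26 from center) (area = (12/2)·1.450²·sin(360°/12) = 6.31 mm²); Subtracting the remaining from the first: starting from the result so far (64.00 mm²), the r=4.5 sphere at (4.5, 8.5) partially overlaps it — only the 1.77 mm² overlap (of its 6.31 mm²) is removed, clipping the outline — area = 62.23 mm²; (whole slice rotated 85° about Z — lengths, areas and connectivity unchanged). So its area = 62.23 mm². Layer 72 (z = 23.04): the cube is absent (z outside [0, 22]); the 26.5×21 cube at (-1, 5) contributes its full rectangle (area 556.50 mm²); the r=6.5 cylinder at (14.5, 8) gives a regular 12-gon of circumradius 6.5 (constant along its height) (area = (12/2)·6.500²·sin(360°/12) = 126.75 mm²); the r=6.5 sphere at (1.5, 5) slices to a regular 12-gon of circumradius 6.172 (√(r²−h²) with h=2.04 from center) (area = (12/2)·6.172²·sin(360°/12) = 114.27 mm²); Merging all regions: the regions partially overlap — summed areas 797.52 mm² minus the doubly-counted overlap 143.12 mm² gives 654.39 mm² — area = 654.39 mm²; the sphere at (4.5, 8.5) is not intersected at this z (|z−center|=13.540 > r=4.5); Taking the first minus the rest: none of the subtracted shapes is present at this height, so the result so far is unchanged — area = 654.39 mm²; (rotated 85° about Z; rotation is an isometry so areas/perimeters/island counts are preserved). So its area = 654.39 mm². Layer 72 is larger (654.39 vs 62.23 mm²).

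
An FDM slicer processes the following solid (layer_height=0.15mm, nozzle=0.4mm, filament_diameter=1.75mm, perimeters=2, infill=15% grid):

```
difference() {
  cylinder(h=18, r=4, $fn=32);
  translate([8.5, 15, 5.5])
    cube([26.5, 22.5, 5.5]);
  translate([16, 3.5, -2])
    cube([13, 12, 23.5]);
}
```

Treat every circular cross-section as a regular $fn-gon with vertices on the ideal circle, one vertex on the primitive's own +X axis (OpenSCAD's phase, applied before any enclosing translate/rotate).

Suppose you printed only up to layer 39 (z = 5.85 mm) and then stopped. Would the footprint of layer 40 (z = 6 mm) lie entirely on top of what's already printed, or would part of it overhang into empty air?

entirely on top

Compare the two slices. At z = 5.85: the r=4 cylinder contributes a regular 32-gon of circumradius 4 (area = (32/2)·4.000²·sin(360°/32) = 49.94 mm²); the cube at (8.5, 15) is present — its section is the full 26.5×22.5 rectangle (area 596.25 mm²); the cube at (16, 3.5) is present — its section is the full 13×12 rectangle (area 156.00 mm²); Subtracting the remaining from the first: starting from the r=4 cylinder (49.94 mm²), the 26.5×22.5 cube at (8.5, 15) misses the remaining region (no effect); the 13×12 cube at (16, 3.5) misses the remaining region (no effect) — area = 49.94 mm². At z = 6: the r=4 cylinder gives a regular 32-gon of circumradius 4 (constant along its height) (area = (32/2)·4.000²·sin(360°/32) = 49.94 mm²); the cube at (8.5, 15) is present — its section is the full 26.5×22.5 rectangle (area 596.25 mm²); the cube at (16, 3.5) is present — its section is the full 13×12 rectangle (area 156.00 mm²); Taking the first minus the rest: starting from the r=4 cylinder (49.94 mm²), the 26.5×22.5 cube at (8.5, 15) misses the remaining region (no effect); the 13×12 cube at (16, 3.5) misses the remaining region (no effect) — area = 49.94 mm². Checking containment: the cross-section at z = 6 is a subset of the cross-section at z = 5.85.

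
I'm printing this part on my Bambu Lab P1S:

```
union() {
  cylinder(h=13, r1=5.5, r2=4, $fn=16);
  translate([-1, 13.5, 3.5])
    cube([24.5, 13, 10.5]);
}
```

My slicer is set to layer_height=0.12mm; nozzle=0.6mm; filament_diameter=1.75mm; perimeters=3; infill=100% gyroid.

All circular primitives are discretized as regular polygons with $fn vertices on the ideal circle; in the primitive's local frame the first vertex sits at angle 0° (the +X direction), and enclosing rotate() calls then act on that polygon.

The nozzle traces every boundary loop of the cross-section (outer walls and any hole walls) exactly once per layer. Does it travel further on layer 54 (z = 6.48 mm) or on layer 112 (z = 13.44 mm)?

layer 54 (z = 6.48 mm)

Layer 54 (z = 6.48): the cone contributes a regular 16-gon of circumradius 4.752 (interpolated between r1=5.5 and r2=4 at t=0.498) (perimeter = 2·16·4.752·sin(180°/16) = 29.67 mm); the cube at (-1, 13.5) (footprint 24.5×13) is included at this height (perimeter 75.00 mm); Merging all regions: the 2 present regions are separate (no shared area or edge), so areas and boundary lengths simply add and each stays a separate island — boundary = 104.67 mm. So its perimeter = 104.67 mm. Layer 112 (z = 13.44): the cone is not intersected at this z (z outside [0, 13]); the 24.5×13 cube at (-1, 13.5) contributes its full rectangle (perimeter 75.00 mm); Taking the union: only the 24.5×13 cube at (-1, 13.5) is present, so the union is just that shape — boundary = 75.00 mm. So its perimeter = 75.00 mm. Layer 54 is larger (104.67 vs 75.00 mm).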